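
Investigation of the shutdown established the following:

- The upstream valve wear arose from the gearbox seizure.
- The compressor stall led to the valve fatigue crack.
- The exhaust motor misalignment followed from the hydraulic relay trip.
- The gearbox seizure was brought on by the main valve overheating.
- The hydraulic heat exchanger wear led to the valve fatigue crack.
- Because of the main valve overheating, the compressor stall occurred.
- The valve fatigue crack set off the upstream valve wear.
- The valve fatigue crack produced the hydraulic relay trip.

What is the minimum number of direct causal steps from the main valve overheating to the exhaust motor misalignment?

Shortest chain: the main valve overheating → the compressor stall → the valve fatigue crack → the hydraulic relay trip → the exhaust motor misalignment.

4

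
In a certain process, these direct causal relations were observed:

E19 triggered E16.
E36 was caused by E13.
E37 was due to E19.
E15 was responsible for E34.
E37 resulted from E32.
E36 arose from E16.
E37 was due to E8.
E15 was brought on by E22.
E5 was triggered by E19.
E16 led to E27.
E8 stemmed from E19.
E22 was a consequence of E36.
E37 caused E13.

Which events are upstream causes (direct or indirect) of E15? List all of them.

E13, E16, E19, E22, E32, E36, E37, E8

Immediate cause of E15: E22.
Further upstream: E19, E8, E37, E16, E13, E36, E32.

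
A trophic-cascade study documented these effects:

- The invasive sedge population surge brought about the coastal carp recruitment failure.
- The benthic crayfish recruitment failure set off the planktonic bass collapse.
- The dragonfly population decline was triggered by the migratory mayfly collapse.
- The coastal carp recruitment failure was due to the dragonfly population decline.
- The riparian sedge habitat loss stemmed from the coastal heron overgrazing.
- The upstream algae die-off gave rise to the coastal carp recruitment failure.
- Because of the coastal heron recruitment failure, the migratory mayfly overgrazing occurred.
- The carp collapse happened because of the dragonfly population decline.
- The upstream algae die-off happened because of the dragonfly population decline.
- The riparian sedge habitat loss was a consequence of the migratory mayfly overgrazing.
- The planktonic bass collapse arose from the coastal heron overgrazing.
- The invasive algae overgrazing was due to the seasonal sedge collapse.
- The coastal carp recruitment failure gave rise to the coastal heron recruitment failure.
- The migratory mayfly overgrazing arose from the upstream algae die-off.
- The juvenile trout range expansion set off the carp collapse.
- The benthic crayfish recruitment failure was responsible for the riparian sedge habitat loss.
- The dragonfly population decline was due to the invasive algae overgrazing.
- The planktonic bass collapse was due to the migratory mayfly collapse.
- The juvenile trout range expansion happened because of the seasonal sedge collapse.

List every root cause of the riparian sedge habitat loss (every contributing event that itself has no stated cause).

the benthic crayfish recruitment failure, the coastal heron overgrazing, the invasive sedge population surge, the migratory mayfly collapse, the seasonal sedge collapse

Tracing upstream from the riparian sedge habitat loss: the riparian sedge habitat loss ← the migratory mayfly overgrazing ← the upstream algae die-off ← the dragonfly population decline ← the invasive algae overgrazing ← the seasonal sedge collapse.
A separate upstream branch: the riparian sedge habitat loss ← the migratory mayfly overgrazing ← the upstream algae die-off ← the dragonfly population decline ← the migratory mayfly collapse.
A separate upstream branch: the riparian sedge habitat loss ← the migratory mayfly overgrazing ← the coastal heron recruitment failure ← the coastal carp recruitment failure ← the invasive sedge population surge.
A separate upstream branch: the riparian sedge habitat loss ← the benthic crayfish recruitment failure.
A separate upstream branch: the riparian sedge habitat loss ← the coastal heron overgrazing.
Each of those chain origins has no stated cause.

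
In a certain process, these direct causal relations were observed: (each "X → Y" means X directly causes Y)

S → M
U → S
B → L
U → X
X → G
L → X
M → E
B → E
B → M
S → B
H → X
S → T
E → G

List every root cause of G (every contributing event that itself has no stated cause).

H, U

Tracing upstream from G: G ← X ← U.
A separate upstream branch: G ← X ← H.
Each of those chain origins has no stated cause.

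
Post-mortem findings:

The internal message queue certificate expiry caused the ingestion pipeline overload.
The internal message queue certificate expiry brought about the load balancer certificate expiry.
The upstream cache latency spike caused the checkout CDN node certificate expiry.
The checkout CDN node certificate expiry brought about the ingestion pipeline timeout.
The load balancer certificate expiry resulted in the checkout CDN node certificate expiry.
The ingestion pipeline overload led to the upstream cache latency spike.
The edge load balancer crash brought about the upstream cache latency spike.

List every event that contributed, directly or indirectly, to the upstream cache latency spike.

the edge load balancer crash, the ingestion pipeline overload, the internal message queue certificate expiry

Immediate causes of the upstream cache latency spike: the edge load balancer crash, the ingestion pipeline overload.
Further upstream: the internal message queue certificate expiry.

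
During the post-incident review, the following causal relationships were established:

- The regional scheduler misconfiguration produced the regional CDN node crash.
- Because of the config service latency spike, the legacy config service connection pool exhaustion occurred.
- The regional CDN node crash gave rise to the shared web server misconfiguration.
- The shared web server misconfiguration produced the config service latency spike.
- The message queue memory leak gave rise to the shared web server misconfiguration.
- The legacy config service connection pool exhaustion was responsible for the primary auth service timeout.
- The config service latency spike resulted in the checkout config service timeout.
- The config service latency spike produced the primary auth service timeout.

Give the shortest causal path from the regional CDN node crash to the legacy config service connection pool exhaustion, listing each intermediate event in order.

the regional CDN node crash → the shared web server misconfiguration → the config service latency spike → the legacy config service connection pool exhaustion

the regional CDN node crash → the shared web server misconfiguration
the shared web server misconfiguration → the config service latency spike
the config service latency spike → the legacy config service connection pool exhaustion
Length: 3 steps.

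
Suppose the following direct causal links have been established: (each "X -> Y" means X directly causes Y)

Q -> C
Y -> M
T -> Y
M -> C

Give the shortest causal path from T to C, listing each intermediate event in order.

T → Y
Y → M
M → C
Length: 3 steps.

T → Y → M → C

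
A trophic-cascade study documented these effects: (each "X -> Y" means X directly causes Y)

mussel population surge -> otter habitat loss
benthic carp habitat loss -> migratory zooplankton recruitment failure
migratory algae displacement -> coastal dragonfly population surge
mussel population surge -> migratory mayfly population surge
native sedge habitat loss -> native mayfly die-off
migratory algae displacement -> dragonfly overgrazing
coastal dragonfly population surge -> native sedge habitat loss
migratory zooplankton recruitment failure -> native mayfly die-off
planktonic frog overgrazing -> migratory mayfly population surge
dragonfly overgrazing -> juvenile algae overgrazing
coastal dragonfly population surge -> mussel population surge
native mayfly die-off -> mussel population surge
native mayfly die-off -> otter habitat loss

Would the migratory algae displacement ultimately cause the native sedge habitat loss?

Yes

There is a causal chain: the migratory algae displacement → the coastal dragonfly population surge → the native sedge habitat loss.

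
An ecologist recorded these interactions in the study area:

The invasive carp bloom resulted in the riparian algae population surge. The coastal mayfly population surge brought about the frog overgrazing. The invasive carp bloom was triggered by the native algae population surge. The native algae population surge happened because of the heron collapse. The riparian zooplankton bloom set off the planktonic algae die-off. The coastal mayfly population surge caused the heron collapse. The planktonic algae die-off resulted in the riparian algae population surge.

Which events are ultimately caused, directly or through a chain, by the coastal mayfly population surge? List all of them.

Direct effects: the heron collapse, the frog overgrazing.
2 steps out: the native algae population surge.
3 steps out: the invasive carp bloom.
4 steps out: the riparian algae population surge.
Not reachable from it: the riparian zooplankton bloom, the planktonic algae die-off.

the frog overgrazing, the heron collapse, the invasive carp bloom, the native algae population surge, the riparian algae population surge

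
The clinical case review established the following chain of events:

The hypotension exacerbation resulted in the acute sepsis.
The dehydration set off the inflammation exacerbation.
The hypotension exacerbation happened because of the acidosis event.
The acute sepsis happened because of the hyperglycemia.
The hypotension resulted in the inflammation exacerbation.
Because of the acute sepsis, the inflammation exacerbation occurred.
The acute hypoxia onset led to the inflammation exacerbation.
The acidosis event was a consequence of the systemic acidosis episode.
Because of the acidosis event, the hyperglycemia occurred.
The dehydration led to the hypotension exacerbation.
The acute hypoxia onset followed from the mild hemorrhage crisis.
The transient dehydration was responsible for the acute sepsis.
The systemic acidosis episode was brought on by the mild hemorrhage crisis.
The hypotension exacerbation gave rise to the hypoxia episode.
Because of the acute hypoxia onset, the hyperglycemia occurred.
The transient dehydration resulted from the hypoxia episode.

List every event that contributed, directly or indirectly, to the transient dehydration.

the acidosis event, the dehydration, the hypotension exacerbation, the hypoxia episode, the mild hemorrhage crisis, the systemic acidosis episode

Immediate cause of the transient dehydration: the hypoxia episode.
Further upstream: the mild hemorrhage crisis, the systemic acidosis episode, the acidosis event, the dehydration, the hypotension exacerbation.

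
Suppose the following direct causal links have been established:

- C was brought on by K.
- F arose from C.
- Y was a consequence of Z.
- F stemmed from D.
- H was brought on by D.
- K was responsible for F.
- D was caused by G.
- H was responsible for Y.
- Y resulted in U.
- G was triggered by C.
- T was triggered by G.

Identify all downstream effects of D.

F, H, U, Y

Direct effects: F, H.
2 steps out: Y.
3 steps out: U.
Not reachable from it: K, C, G, Z, T.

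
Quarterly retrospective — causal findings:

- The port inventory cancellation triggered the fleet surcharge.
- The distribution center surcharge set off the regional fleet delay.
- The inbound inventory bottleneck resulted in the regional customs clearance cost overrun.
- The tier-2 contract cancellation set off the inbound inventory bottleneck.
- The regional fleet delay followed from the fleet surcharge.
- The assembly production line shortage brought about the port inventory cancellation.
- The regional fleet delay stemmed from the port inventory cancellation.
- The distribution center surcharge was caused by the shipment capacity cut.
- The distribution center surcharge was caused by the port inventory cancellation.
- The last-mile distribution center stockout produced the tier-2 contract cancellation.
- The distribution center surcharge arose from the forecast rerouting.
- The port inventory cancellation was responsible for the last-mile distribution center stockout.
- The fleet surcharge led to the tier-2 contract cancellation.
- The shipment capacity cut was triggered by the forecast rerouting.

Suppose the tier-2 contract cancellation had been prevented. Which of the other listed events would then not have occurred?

the inbound inventory bottleneck, the regional customs clearance cost overrun

Downstream of the tier-2 contract cancellation: the inbound inventory bottleneck, the regional customs clearance cost overrun.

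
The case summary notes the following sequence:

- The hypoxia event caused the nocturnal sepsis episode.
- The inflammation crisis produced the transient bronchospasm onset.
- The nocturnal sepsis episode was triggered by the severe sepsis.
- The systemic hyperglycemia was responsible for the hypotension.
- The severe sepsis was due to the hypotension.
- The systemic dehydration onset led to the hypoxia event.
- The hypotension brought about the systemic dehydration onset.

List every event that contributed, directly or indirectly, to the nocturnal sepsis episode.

Immediate causes of the nocturnal sepsis episode: the hypoxia event, the severe sepsis.
Further upstream: the systemic hyperglycemia, the hypotension, the systemic dehydration onset.

the hypotension, the hypoxia event, the severe sepsis, the systemic dehydration onset, the systemic hyperglycemia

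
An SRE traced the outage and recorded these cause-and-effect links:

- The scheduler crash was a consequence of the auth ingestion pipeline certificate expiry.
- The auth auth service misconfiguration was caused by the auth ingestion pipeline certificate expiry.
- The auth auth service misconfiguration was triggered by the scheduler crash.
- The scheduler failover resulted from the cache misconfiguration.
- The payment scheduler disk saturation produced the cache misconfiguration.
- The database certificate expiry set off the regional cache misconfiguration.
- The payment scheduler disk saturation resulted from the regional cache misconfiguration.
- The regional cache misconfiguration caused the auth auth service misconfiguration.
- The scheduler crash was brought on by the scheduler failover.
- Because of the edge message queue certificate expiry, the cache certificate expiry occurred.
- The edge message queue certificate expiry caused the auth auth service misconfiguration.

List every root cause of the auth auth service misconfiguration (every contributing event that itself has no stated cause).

the auth ingestion pipeline certificate expiry, the database certificate expiry, the edge message queue certificate expiry

Tracing upstream from the auth auth service misconfiguration: the auth auth service misconfiguration ← the regional cache misconfiguration ← the database certificate expiry.
A separate upstream branch: the auth auth service misconfiguration ← the edge message queue certificate expiry.
A separate upstream branch: the auth auth service misconfiguration ← the auth ingestion pipeline certificate expiry.
Each of those chain origins has no stated cause.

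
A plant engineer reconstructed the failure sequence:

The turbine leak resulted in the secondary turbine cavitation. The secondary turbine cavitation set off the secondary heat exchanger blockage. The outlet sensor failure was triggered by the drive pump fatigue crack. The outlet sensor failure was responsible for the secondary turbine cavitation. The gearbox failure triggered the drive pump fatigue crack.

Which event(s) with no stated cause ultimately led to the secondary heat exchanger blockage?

the gearbox failure, the turbine leak

Tracing upstream from the secondary heat exchanger blockage: the secondary heat exchanger blockage ← the secondary turbine cavitation ← the outlet sensor failure ← the drive pump fatigue crack ← the gearbox failure.
A separate upstream branch: the secondary heat exchanger blockage ← the secondary turbine cavitation ← the turbine leak.
Each of those chain origins has no stated cause.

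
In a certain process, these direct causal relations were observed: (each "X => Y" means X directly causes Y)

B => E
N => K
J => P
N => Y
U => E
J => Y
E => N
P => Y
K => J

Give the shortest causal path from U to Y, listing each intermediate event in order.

U → E
E → N
N → Y
Length: 3 steps.

U → E → N → Y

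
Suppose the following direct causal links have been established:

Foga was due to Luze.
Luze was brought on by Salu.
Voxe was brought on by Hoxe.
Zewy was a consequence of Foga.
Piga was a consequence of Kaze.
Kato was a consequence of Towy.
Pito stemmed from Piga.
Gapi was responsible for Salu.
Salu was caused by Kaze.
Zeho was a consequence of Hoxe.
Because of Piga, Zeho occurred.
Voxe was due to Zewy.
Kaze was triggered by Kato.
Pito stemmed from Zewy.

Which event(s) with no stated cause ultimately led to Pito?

Gapi, Towy

Tracing upstream from Pito: Pito ← Piga ← Kaze ← Kato ← Towy.
A separate upstream branch: Pito ← Zewy ← Foga ← Luze ← Salu ← Gapi.
Each of those chain origins has no stated cause.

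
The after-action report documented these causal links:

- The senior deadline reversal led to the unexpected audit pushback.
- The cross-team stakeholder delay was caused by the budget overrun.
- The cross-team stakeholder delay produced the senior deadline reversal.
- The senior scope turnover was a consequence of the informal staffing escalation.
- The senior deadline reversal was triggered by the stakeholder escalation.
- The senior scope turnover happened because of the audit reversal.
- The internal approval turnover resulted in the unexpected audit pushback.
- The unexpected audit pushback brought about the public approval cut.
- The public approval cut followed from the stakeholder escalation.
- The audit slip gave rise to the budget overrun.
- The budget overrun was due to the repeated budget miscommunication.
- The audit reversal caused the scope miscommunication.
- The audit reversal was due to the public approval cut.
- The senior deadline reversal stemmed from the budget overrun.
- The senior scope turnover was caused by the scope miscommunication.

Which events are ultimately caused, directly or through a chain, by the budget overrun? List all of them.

the audit reversal, the cross-team stakeholder delay, the public approval cut, the scope miscommunication, the senior deadline reversal, the senior scope turnover, the unexpected audit pushback

Direct effects: the cross-team stakeholder delay, the senior deadline reversal.
2 steps out: the unexpected audit pushback.
3 steps out: the public approval cut.
4 steps out: the audit reversal.
5 steps out: the scope miscommunication, the senior scope turnover.
Not reachable from it: the repeated budget miscommunication, the audit slip, the internal approval turnover, the stakeholder escalation, the informal staffing escalation.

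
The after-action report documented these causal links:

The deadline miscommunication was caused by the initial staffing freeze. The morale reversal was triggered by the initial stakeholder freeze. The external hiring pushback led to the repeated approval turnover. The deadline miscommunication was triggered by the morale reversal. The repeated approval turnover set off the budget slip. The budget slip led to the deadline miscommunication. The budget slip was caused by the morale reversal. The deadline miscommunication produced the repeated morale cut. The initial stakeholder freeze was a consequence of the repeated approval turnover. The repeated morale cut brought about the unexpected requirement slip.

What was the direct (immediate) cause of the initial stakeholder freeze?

the repeated approval turnover

Upstream contributors include the external hiring pushback, but only the repeated approval turnover feeds directly into the initial stakeholder freeze.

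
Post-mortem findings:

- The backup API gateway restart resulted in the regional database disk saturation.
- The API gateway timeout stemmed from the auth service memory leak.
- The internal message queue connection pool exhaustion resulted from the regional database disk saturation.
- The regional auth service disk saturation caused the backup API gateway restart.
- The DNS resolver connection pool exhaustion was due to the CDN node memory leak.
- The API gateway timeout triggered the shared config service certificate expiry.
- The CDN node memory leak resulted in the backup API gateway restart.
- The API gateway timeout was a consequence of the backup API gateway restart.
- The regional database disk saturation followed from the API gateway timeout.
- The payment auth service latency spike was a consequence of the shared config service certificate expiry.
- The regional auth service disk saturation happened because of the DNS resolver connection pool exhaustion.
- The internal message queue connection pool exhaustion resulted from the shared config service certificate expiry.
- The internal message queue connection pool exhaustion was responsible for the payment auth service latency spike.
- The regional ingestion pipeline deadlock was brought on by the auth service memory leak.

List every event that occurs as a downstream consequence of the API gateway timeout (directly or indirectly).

Direct effects: the regional database disk saturation, the shared config service certificate expiry.
2 steps out: the internal message queue connection pool exhaustion, the payment auth service latency spike.
Not reachable from it: the CDN node memory leak, the DNS resolver connection pool exhaustion, the regional auth service disk saturation, the backup API gateway restart, the auth service memory leak, the regional ingestion pipeline deadlock.

the internal message queue connection pool exhaustion, the payment auth service latency spike, the regional database disk saturation, the shared config service certificate expiry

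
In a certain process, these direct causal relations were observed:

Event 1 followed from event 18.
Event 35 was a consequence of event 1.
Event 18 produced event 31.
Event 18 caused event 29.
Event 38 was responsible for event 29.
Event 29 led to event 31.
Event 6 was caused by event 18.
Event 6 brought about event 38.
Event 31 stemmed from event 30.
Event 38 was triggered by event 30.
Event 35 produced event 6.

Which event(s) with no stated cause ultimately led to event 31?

event 18, event 30

Tracing upstream from event 31: event 31 ← event 18.
A separate upstream branch: event 31 ← event 30.
Each of those chain origins has no stated cause.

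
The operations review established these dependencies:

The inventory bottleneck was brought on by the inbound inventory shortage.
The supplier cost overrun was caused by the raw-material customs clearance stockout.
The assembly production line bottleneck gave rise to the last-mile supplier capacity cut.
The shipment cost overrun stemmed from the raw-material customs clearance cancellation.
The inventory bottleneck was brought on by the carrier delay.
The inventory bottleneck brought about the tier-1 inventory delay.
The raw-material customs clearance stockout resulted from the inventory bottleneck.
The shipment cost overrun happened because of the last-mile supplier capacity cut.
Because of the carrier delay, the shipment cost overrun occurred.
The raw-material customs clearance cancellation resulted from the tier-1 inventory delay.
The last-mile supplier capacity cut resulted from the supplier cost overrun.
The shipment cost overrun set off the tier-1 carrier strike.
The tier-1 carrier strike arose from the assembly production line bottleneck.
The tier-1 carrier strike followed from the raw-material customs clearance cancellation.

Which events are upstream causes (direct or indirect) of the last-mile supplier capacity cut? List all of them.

Immediate causes of the last-mile supplier capacity cut: the supplier cost overrun, the assembly production line bottleneck.
Further upstream: the carrier delay, the inbound inventory shortage, the inventory bottleneck, the raw-material customs clearance stockout.

the assembly production line bottleneck, the carrier delay, the inbound inventory shortage, the inventory bottleneck, the raw-material customs clearance stockout, the supplier cost overrun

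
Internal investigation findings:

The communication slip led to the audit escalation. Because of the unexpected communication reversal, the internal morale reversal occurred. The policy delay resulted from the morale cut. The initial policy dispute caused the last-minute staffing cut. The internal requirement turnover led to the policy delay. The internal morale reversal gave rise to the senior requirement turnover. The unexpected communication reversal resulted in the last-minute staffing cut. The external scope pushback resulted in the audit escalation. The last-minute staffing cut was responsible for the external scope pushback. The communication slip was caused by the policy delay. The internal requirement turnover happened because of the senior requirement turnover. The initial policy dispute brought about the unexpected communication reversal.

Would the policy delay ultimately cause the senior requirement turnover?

No

The policy delay leads to the communication slip, the audit escalation; the senior requirement turnover is not among them.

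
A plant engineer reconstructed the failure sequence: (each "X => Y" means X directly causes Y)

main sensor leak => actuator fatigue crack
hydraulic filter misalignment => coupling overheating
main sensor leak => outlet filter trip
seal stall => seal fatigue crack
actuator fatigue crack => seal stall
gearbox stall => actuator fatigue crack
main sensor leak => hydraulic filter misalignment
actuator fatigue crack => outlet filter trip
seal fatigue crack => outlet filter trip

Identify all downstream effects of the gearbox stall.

Direct effects: the actuator fatigue crack.
2 steps out: the seal stall, the outlet filter trip.
3 steps out: the seal fatigue crack.
Not reachable from it: the main sensor leak, the hydraulic filter misalignment, the coupling overheating.

the actuator fatigue crack, the outlet filter trip, the seal fatigue crack, the seal stall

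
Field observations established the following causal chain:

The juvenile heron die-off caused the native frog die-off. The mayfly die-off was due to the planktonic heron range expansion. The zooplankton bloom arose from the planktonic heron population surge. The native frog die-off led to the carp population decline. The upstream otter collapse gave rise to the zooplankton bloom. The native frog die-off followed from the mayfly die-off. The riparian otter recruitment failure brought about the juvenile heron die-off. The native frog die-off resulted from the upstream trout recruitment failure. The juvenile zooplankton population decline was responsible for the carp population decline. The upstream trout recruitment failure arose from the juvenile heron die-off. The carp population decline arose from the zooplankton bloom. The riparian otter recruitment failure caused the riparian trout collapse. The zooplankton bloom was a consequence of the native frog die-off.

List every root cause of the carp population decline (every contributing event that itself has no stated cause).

Tracing upstream from the carp population decline: the carp population decline ← the native frog die-off ← the juvenile heron die-off ← the riparian otter recruitment failure.
A separate upstream branch: the carp population decline ← the juvenile zooplankton population decline.
A separate upstream branch: the carp population decline ← the native frog die-off ← the mayfly die-off ← the planktonic heron range expansion.
A separate upstream branch: the carp population decline ← the zooplankton bloom ← the upstream otter collapse.
A separate upstream branch: the carp population decline ← the zooplankton bloom ← the planktonic heron population surge.
Each of those chain origins has no stated cause.

the juvenile zooplankton population decline, the planktonic heron population surge, the planktonic heron range expansion, the riparian otter recruitment failure, the upstream otter collapse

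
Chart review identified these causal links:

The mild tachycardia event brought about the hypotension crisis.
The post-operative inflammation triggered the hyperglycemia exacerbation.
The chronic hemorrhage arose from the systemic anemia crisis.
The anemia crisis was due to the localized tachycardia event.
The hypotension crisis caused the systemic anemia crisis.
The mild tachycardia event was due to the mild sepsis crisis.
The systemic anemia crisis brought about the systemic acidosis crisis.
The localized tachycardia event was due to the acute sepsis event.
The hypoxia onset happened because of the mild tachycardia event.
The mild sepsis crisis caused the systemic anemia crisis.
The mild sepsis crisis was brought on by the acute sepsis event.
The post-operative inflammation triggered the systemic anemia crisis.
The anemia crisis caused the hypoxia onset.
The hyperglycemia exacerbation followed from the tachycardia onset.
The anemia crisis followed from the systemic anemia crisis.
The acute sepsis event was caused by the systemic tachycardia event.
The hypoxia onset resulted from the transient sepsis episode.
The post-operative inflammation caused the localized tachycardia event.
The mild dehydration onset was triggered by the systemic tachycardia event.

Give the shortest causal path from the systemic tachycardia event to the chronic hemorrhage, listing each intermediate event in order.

the systemic tachycardia event → the acute sepsis event
the acute sepsis event → the mild sepsis crisis
the mild sepsis crisis → the systemic anemia crisis
the systemic anemia crisis → the chronic hemorrhage
Length: 4 steps.

the systemic tachycardia event → the acute sepsis event → the mild sepsis crisis → the systemic anemia crisis → the chronic hemorrhage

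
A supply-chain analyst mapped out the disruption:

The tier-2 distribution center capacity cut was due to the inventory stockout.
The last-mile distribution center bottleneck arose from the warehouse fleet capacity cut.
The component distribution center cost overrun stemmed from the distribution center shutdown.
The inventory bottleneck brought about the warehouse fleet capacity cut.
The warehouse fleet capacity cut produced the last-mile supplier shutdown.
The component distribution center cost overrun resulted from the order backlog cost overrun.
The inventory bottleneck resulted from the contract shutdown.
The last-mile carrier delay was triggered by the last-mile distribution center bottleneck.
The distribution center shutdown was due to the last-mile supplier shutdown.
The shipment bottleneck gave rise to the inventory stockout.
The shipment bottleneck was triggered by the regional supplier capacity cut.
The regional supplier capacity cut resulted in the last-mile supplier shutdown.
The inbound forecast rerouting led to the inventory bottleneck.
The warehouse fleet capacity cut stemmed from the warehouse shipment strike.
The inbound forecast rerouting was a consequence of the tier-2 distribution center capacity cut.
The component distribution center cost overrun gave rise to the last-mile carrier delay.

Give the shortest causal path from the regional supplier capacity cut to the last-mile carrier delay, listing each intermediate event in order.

the regional supplier capacity cut → the last-mile supplier shutdown
the last-mile supplier shutdown → the distribution center shutdown
the distribution center shutdown → the component distribution center cost overrun
the component distribution center cost overrun → the last-mile carrier delay
Length: 4 steps.

the regional supplier capacity cut → the last-mile supplier shutdown → the distribution center shutdown → the component distribution center cost overrun → the last-mile carrier delay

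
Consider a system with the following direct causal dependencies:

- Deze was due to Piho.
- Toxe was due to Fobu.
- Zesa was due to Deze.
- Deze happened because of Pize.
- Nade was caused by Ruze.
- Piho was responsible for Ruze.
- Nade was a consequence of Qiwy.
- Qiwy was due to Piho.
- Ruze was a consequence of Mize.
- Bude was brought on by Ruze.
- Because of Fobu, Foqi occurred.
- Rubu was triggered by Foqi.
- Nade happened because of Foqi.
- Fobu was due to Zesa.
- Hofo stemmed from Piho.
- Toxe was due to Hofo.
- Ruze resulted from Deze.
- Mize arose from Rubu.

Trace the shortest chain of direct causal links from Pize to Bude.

Pize → Deze → Ruze → Bude

Pize → Deze
Deze → Ruze
Ruze → Bude
Length: 3 steps.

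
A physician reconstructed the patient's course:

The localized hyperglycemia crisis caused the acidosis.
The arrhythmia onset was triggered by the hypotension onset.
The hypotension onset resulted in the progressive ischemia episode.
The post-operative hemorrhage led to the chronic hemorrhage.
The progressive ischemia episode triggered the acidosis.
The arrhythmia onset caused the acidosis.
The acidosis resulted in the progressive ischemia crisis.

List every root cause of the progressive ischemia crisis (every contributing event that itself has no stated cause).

Tracing upstream from the progressive ischemia crisis: the progressive ischemia crisis ← the acidosis ← the arrhythmia onset ← the hypotension onset.
A separate upstream branch: the progressive ischemia crisis ← the acidosis ← the localized hyperglycemia crisis.
Each of those chain origins has no stated cause.

the hypotension onset, the localized hyperglycemia crisis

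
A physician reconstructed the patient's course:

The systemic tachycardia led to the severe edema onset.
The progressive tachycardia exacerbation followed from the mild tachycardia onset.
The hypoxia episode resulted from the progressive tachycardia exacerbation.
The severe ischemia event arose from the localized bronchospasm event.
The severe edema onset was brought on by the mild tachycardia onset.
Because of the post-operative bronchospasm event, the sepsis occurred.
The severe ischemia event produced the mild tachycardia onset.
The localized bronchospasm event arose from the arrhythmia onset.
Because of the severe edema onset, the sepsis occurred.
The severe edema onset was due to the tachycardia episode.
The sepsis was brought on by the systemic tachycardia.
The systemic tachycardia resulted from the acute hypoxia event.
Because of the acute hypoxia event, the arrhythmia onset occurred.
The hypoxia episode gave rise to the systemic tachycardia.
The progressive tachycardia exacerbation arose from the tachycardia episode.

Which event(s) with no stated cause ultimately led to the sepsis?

the acute hypoxia event, the post-operative bronchospasm event, the tachycardia episode

Tracing upstream from the sepsis: the sepsis ← the systemic tachycardia ← the acute hypoxia event.
A separate upstream branch: the sepsis ← the severe edema onset ← the tachycardia episode.
A separate upstream branch: the sepsis ← the post-operative bronchospasm event.
Each of those chain origins has no stated cause.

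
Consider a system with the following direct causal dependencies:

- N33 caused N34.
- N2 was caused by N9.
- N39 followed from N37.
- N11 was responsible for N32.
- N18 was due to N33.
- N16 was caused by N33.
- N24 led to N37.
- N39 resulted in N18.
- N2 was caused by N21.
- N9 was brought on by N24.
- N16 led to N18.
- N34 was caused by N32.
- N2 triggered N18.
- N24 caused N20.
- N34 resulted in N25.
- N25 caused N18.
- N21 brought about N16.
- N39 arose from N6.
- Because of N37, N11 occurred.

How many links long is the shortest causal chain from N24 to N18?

Shortest chain: N24 → N37 → N39 → N18.

3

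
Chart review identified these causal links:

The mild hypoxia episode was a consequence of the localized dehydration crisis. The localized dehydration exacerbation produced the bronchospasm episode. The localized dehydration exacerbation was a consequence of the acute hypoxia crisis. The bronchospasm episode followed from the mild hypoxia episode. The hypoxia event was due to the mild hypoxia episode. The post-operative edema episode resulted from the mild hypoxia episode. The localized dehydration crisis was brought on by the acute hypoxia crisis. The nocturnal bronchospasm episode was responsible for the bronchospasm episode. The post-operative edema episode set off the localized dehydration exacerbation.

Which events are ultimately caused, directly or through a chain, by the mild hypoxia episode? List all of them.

Direct effects: the post-operative edema episode, the hypoxia event, the bronchospasm episode.
2 steps out: the localized dehydration exacerbation.
Not reachable from it: the nocturnal bronchospasm episode, the acute hypoxia crisis, the localized dehydration crisis.

the bronchospasm episode, the hypoxia event, the localized dehydration exacerbation, the post-operative edema episode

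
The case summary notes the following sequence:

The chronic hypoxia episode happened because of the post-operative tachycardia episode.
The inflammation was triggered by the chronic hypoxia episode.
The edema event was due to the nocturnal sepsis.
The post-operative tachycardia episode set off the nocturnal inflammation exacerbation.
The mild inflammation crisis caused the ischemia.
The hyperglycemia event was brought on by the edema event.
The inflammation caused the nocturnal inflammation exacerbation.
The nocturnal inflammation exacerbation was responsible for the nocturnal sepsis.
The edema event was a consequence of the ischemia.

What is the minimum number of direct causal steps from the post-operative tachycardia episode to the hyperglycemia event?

4

Shortest chain: the post-operative tachycardia episode → the nocturnal inflammation exacerbation → the nocturnal sepsis → the edema event → the hyperglycemia event.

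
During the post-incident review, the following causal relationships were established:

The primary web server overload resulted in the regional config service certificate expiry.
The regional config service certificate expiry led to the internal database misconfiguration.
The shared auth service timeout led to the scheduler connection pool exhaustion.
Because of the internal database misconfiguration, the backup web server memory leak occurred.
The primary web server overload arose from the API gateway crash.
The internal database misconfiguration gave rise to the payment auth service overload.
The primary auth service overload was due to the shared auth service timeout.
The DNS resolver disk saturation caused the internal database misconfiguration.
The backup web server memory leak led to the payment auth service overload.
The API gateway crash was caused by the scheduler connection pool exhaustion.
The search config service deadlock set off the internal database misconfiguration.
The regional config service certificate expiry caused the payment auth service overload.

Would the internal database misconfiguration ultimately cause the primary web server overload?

No

The internal database misconfiguration leads to the backup web server memory leak, the payment auth service overload; the primary web server overload is not among them.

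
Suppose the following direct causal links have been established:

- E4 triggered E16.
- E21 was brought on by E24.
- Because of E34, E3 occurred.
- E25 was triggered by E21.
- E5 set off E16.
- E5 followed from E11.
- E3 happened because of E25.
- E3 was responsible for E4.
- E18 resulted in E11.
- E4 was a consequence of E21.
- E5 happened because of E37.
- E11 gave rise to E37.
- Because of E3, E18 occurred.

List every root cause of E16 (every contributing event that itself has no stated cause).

Tracing upstream from E16: E16 ← E4 ← E21 ← E24.
A separate upstream branch: E16 ← E4 ← E3 ← E34.
Each of those chain origins has no stated cause.

E24, E34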